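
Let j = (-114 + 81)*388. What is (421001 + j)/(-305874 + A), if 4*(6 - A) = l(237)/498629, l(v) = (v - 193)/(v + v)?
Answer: -96477420546762/72291946456739 ≈ -1.3346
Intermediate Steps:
l(v) = (-193 + v)/(2*v) (l(v) = (-193 + v)/((2*v)) = (-193 + v)*(1/(2*v)) = (-193 + v)/(2*v))
A = 1418100865/236350146 (A = 6 - (½)*(-193 + 237)/237/(4*498629) = 6 - (½)*(1/237)*44/(4*498629) = 6 - 11/(474*498629) = 6 - ¼*22/118175073 = 6 - 11/236350146 = 1418100865/236350146 ≈ 6.0000)
j = -12804 (j = -33*388 = -12804)
(421001 + j)/(-305874 + A) = (421001 - 12804)/(-305874 + 1418100865/236350146) = 408197/(-72291946456739/236350146) = 408197*(-236350146/72291946456739) = -96477420546762/72291946456739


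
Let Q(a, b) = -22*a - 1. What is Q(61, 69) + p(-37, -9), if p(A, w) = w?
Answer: -1352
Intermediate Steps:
Q(a, b) = -1 - 22*a
Q(61, 69) + p(-37, -9) = (-1 - 22*61) - 9 = (-1 - 1342) - 9 = -1343 - 9 = -1352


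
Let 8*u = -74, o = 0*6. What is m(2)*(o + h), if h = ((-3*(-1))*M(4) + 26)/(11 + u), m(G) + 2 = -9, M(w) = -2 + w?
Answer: -1408/7 ≈ -201.14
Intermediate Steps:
m(G) = -11 (m(G) = -2 - 9 = -11)
o = 0
u = -37/4 (u = (⅛)*(-74) = -37/4 ≈ -9.2500)
h = 128/7 (h = ((-3*(-1))*(-2 + 4) + 26)/(11 - 37/4) = (3*2 + 26)/(7/4) = (6 + 26)*(4/7) = 32*(4/7) = 128/7 ≈ 18.286)
m(2)*(o + h) = -11*(0 + 128/7) = -11*128/7 = -1408/7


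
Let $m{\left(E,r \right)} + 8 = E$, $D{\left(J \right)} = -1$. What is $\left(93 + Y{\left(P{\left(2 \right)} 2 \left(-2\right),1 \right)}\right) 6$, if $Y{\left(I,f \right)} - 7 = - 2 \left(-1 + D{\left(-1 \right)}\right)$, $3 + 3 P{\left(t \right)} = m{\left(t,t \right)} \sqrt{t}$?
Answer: $624$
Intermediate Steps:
$m{\left(E,r \right)} = -8 + E$
$P{\left(t \right)} = -1 + \frac{\sqrt{t} \left(-8 + t\right)}{3}$ ($P{\left(t \right)} = -1 + \frac{\left(-8 + t\right) \sqrt{t}}{3} = -1 + \frac{\sqrt{t} \left(-8 + t\right)}{3}$)
$Y{\left(I,f \right)} = 11$ ($Y{\left(I,f \right)} = 7 - 2 \left(-1 - 1\right) = 7 - -4 = 7 + 4 = 11$)
$\left(93 + Y{\left(P{\left(2 \right)} 2 \left(-2\right),1 \right)}\right) 6 = \left(93 + 11\right) 6 = 104 \cdot 6 = 624$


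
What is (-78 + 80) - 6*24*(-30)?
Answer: 4322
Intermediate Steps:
(-78 + 80) - 6*24*(-30) = 2 - 144*(-30) = 2 + 4320 = 4322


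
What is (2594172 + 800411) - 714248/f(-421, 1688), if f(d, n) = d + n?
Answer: 4300222413/1267 ≈ 3.3940e+6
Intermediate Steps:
(2594172 + 800411) - 714248/f(-421, 1688) = (2594172 + 800411) - 714248/(-421 + 1688) = 3394583 - 714248/1267 = 4300222413/1267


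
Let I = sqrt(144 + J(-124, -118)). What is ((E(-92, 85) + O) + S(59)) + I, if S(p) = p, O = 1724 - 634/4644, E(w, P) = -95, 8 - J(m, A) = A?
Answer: 3919219/2322 + 3*sqrt(30) ≈ 1704.3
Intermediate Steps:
J(m, A) = 8 - A
O = 4002811/2322 (O = 1724 - 634*1/4644 = 1724 - 317/2322 = 4002811/2322 ≈ 1723.9)
I = 3*sqrt(30) (I = sqrt(144 + (8 - 1*(-118))) = sqrt(144 + (8 + 118)) = sqrt(144 + 126) = sqrt(270) = 3*sqrt(30) ≈ 16.432)
((E(-92, 85) + O) + S(59)) + I = ((-95 + 4002811/2322) + 59) + 3*sqrt(30) = (3782221/2322 + 59) + 3*sqrt(30) = 3919219/2322 + 3*sqrt(30)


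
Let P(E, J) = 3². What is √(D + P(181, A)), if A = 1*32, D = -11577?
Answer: 4*I*√723 ≈ 107.55*I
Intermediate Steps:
A = 32
P(E, J) = 9
√(D + P(181, A)) = √(-11577 + 9) = √(-11568) = 4*I*√723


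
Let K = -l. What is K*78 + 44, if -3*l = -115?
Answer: -2946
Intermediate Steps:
l = 115/3 (l = -⅓*(-115) = 115/3 ≈ 38.333)
K = -115/3 (K = -1*115/3 = -115/3 ≈ -38.333)
K*78 + 44 = -115/3*78 + 44 = -2990 + 44 = -2946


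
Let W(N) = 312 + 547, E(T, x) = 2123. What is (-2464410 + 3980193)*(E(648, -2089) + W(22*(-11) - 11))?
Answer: 4520064906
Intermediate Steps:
W(N) = 859
(-2464410 + 3980193)*(E(648, -2089) + W(22*(-11) - 11)) = (-2464410 + 3980193)*(2123 + 859) = 1515783*2982 = 4520064906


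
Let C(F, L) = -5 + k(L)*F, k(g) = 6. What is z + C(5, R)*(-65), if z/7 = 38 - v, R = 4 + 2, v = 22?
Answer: -1513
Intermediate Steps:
R = 6
C(F, L) = -5 + 6*F
z = 112 (z = 7*(38 - 1*22) = 7*(38 - 22) = 7*16 = 112)
z + C(5, R)*(-65) = 112 + (-5 + 6*5)*(-65) = 112 + (-5 + 30)*(-65) = 112 + 25*(-65) = 112 - 1625 = -1513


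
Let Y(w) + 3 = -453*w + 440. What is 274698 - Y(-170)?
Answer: 197251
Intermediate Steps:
Y(w) = 437 - 453*w (Y(w) = -3 + (-453*w + 440) = -3 + (440 - 453*w) = 437 - 453*w)
274698 - Y(-170) = 274698 - (437 - 453*(-170)) = 274698 - (437 + 77010) = 274698 - 1*77447 = 274698 - 77447 = 197251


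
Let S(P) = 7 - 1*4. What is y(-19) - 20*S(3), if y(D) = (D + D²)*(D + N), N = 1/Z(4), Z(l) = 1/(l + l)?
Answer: -3822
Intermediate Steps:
Z(l) = 1/(2*l)
S(P) = 3 (S(P) = 7 - 4 = 3)
N = 8 (N = 1/((½)/4) = 1/((½)*(¼)) = 1/(⅛) = 8)
y(D) = (8 + D)*(D + D²) (y(D) = (D + D²)*(D + 8) = (D + D²)*(8 + D) = (8 + D)*(D + D²))
y(-19) - 20*S(3) = -19*(8 + (-19)² + 9*(-19)) - 20*3 = -19*(8 + 361 - 171) - 60 = -19*198 - 60 = -3762 - 60 = -3822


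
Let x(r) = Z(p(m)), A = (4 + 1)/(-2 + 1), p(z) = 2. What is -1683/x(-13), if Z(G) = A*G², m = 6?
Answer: 1683/20 ≈ 84.150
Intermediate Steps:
A = -5 (A = 5/(-1) = 5*(-1) = -5)
Z(G) = -5*G²
x(r) = -20 (x(r) = -5*2² = -5*4 = -20)
-1683/x(-13) = -1683/(-20) = -1/20*(-1683) = 1683/20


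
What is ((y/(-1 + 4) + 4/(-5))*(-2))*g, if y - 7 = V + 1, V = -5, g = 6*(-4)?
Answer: 48/5 ≈ 9.6000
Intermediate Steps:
g = -24
y = 3 (y = 7 + (-5 + 1) = 7 - 4 = 3)
((y/(-1 + 4) + 4/(-5))*(-2))*g = ((3/(-1 + 4) + 4/(-5))*(-2))*(-24) = ((3/3 + 4*(-⅕))*(-2))*(-24) = ((3*(⅓) - ⅘)*(-2))*(-24) = ((1 - ⅘)*(-2))*(-24) = ((⅕)*(-2))*(-24) = -⅖*(-24) = 48/5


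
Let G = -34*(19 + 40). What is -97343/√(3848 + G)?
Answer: -97343*√1842/1842 ≈ -2268.1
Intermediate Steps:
G = -2006 (G = -34*59 = -2006)
-97343/√(3848 + G) = -97343/√(3848 - 2006) = -97343*√1842/1842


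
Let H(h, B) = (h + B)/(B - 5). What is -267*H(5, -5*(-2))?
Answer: -801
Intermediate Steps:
H(h, B) = (B + h)/(-5 + B)
-267*H(5, -5*(-2)) = -267*(-5*(-2) + 5)/(-5 - 5*(-2)) = -267*(10 + 5)/(-5 + 10) = -267*15/5 = -267*3 = -801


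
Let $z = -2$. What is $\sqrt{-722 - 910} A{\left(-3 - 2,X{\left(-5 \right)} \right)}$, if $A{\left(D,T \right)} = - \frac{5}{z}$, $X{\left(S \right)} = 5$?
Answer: $10 i \sqrt{102} \approx 100.99 i$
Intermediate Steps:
$A{\left(D,T \right)} = \frac{5}{2}$ ($A{\left(D,T \right)} = - \frac{5}{-2} = \left(-5\right) \left(- \frac{1}{2}\right) = \frac{5}{2}$)
$\sqrt{-722 - 910} A{\left(-3 - 2,X{\left(-5 \right)} \right)} = \sqrt{-722 - 910} \cdot \frac{5}{2} = \sqrt{-1632} \cdot \frac{5}{2} = 4 i \sqrt{102} \cdot \frac{5}{2} = 10 i \sqrt{102}$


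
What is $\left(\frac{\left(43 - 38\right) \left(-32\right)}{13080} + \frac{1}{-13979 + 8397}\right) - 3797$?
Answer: $- \frac{6930739913}{1825314} \approx -3797.0$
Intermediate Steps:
$\left(\frac{\left(43 - 38\right) \left(-32\right)}{13080} + \frac{1}{-13979 + 8397}\right) - 3797 = \left(5 \left(-32\right) \frac{1}{13080} + \frac{1}{-5582}\right) - 3797 = \left(\left(-160\right) \frac{1}{13080} - \frac{1}{5582}\right) - 3797 = \left(- \frac{4}{327} - \frac{1}{5582}\right) - 3797 = - \frac{22655}{1825314} - 3797 = - \frac{6930739913}{1825314}$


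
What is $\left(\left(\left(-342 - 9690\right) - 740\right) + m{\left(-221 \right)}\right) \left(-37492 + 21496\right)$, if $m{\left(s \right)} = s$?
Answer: $175844028$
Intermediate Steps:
$\left(\left(\left(-342 - 9690\right) - 740\right) + m{\left(-221 \right)}\right) \left(-37492 + 21496\right) = \left(\left(\left(-342 - 9690\right) - 740\right) - 221\right) \left(-37492 + 21496\right) = \left(\left(-10032 - 740\right) - 221\right) \left(-15996\right) = \left(-10772 - 221\right) \left(-15996\right) = \left(-10993\right) \left(-15996\right) = 175844028$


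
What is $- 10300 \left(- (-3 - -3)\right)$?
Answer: $0$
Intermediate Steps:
$- 10300 \left(- (-3 - -3)\right) = - 10300 \left(- (-3 + 3)\right) = - 10300 \left(\left(-1\right) 0\right) = \left(-10300\right) 0 = 0$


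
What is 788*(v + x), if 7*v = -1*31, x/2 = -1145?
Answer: -12656068/7 ≈ -1.8080e+6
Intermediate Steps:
x = -2290 (x = 2*(-1145) = -2290)
v = -31/7 (v = (-1*31)/7 = (⅐)*(-31) = -31/7 ≈ -4.4286)
788*(v + x) = 788*(-31/7 - 2290) = 788*(-16061/7) = -12656068/7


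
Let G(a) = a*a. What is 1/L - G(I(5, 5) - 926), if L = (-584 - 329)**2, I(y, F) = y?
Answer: -707067402128/833569 ≈ -8.4824e+5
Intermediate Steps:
G(a) = a**2
L = 833569 (L = (-913)**2 = 833569)
1/L - G(I(5, 5) - 926) = 1/833569 - (5 - 926)**2 = 1/833569 - 1*(-921)**2 = 1/833569 - 1*848241 = 1/833569 - 848241 = -707067402128/833569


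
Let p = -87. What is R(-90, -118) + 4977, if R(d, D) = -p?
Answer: 5064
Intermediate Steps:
R(d, D) = 87 (R(d, D) = -1*(-87) = 87)
R(-90, -118) + 4977 = 87 + 4977 = 5064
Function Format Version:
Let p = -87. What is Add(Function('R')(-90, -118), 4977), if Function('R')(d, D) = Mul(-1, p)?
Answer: 5064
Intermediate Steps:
Function('R')(d, D) = 87 (Function('R')(d, D) = Mul(-1, -87) = 87)
Add(Function('R')(-90, -118), 4977) = Add(87, 4977) = 5064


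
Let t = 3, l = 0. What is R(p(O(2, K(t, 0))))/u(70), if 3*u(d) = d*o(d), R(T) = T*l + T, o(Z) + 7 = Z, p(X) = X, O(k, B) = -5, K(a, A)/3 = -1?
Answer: -1/294 ≈ -0.0034014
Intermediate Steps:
K(a, A) = -3 (K(a, A) = 3*(-1) = -3)
o(Z) = -7 + Z
R(T) = T (R(T) = T*0 + T = 0 + T = T)
u(d) = d*(-7 + d)/3 (u(d) = (d*(-7 + d))/3 = d*(-7 + d)/3)
R(p(O(2, K(t, 0))))/u(70) = -5*3/(70*(-7 + 70)) = -5/((⅓)*70*63) = -5/1470 = -5*1/1470 = -1/294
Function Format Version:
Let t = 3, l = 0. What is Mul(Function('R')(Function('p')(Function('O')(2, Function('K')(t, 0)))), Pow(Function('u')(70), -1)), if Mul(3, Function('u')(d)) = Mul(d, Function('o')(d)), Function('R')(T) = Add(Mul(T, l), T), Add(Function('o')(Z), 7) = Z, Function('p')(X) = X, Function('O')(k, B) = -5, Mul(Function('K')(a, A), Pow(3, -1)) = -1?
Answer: Rational(-1, 294) ≈ -0.0034014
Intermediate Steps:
Function('K')(a, A) = -3 (Function('K')(a, A) = Mul(3, -1) = -3)
Function('o')(Z) = Add(-7, Z)
Function('R')(T) = T (Function('R')(T) = Add(Mul(T, 0), T) = Add(0, T) = T)
Function('u')(d) = Mul(Rational(1, 3), d, Add(-7, d)) (Function('u')(d) = Mul(Rational(1, 3), Mul(d, Add(-7, d))) = Mul(Rational(1, 3), d, Add(-7, d)))
Mul(Function('R')(Function('p')(Function('O')(2, Function('K')(t, 0)))), Pow(Function('u')(70), -1)) = Mul(-5, Pow(Mul(Rational(1, 3), 70, Add(-7, 70)), -1)) = Mul(-5, Pow(Mul(Rational(1, 3), 70, 63), -1)) = Mul(-5, Pow(1470, -1)) = Mul(-5, Rational(1, 1470)) = Rational(-1, 294)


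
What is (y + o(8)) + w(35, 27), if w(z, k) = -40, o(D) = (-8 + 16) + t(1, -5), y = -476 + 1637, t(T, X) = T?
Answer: 1130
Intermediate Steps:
y = 1161
o(D) = 9 (o(D) = (-8 + 16) + 1 = 8 + 1 = 9)
(y + o(8)) + w(35, 27) = (1161 + 9) - 40 = 1170 - 40 = 1130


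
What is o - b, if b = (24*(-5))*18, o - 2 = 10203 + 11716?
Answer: 24081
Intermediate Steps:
o = 21921 (o = 2 + (10203 + 11716) = 2 + 21919 = 21921)
b = -2160 (b = -120*18 = -2160)
o - b = 21921 - 1*(-2160) = 21921 + 2160 = 24081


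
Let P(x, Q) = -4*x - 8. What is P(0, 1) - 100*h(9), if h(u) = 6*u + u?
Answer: -6308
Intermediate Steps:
P(x, Q) = -8 - 4*x
h(u) = 7*u
P(0, 1) - 100*h(9) = (-8 - 4*0) - 700*9 = (-8 + 0) - 100*63 = -8 - 6300 = -6308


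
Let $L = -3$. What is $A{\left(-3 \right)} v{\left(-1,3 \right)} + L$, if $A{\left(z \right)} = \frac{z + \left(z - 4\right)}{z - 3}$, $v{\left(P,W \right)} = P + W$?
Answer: $\frac{1}{3} \approx 0.33333$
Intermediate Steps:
$A{\left(z \right)} = \frac{-4 + 2 z}{-3 + z}$ ($A{\left(z \right)} = \frac{z + \left(-4 + z\right)}{-3 + z} = \frac{-4 + 2 z}{-3 + z}$)
$A{\left(-3 \right)} v{\left(-1,3 \right)} + L = \frac{2 \left(-2 - 3\right)}{-3 - 3} \left(-1 + 3\right) - 3 = 2 \frac{1}{-6} \left(-5\right) 2 - 3 = 2 \left(- \frac{1}{6}\right) \left(-5\right) 2 - 3 = \frac{5}{3} \cdot 2 - 3 = \frac{10}{3} - 3 = \frac{1}{3}$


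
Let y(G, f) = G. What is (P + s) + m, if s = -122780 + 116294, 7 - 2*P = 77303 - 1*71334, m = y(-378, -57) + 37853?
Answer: 28008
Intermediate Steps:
m = 37475 (m = -378 + 37853 = 37475)
P = -2981 (P = 7/2 - (77303 - 1*71334)/2 = 7/2 - (77303 - 71334)/2 = 7/2 - 1/2*5969 = 7/2 - 5969/2 = -2981)
s = -6486
(P + s) + m = (-2981 - 6486) + 37475 = -9467 + 37475 = 28008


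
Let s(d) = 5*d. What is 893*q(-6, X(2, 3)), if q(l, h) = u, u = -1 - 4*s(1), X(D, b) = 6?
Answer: -18753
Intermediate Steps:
u = -21 (u = -1 - 20 = -21)
q(l, h) = -21
893*q(-6, X(2, 3)) = 893*(-21) = -18753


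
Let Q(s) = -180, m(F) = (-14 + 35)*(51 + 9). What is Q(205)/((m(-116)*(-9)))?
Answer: 1/63 ≈ 0.015873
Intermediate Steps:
m(F) = 1260 (m(F) = 21*60 = 1260)
Q(205)/((m(-116)*(-9))) = -180/(1260*(-9)) = -180/(-11340) = -180*(-1/11340) = 1/63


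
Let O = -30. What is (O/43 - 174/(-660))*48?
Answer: -49272/2365 ≈ -20.834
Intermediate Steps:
(O/43 - 174/(-660))*48 = (-30/43 - 174/(-660))*48 = (-30*1/43 - 174*(-1/660))*48 = (-30/43 + 29/110)*48 = -2053/4730*48 = -49272/2365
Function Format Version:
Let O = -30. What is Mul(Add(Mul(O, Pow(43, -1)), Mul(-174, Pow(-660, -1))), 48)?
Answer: Rational(-49272, 2365) ≈ -20.834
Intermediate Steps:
Mul(Add(Mul(O, Pow(43, -1)), Mul(-174, Pow(-660, -1))), 48) = Mul(Add(Mul(-30, Pow(43, -1)), Mul(-174, Pow(-660, -1))), 48) = Mul(Add(Mul(-30, Rational(1, 43)), Mul(-174, Rational(-1, 660))), 48) = Mul(Add(Rational(-30, 43), Rational(29, 110)), 48) = Mul(Rational(-2053, 4730), 48) = Rational(-49272, 2365)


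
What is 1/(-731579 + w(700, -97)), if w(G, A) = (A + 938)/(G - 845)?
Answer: -5/3657924 ≈ -1.3669e-6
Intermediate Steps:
w(G, A) = (938 + A)/(-845 + G)
1/(-731579 + w(700, -97)) = 1/(-731579 + (938 - 97)/(-845 + 700)) = 1/(-731579 + 841/(-145)) = 1/(-731579 - 1/145*841) = 1/(-731579 - 29/5) = 1/(-3657924/5) = -5/3657924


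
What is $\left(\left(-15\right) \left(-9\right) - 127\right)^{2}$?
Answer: $64$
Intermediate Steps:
$\left(\left(-15\right) \left(-9\right) - 127\right)^{2} = \left(135 - 127\right)^{2} = 8^{2} = 64$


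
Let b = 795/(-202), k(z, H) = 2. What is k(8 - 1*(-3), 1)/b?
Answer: -404/795 ≈ -0.50818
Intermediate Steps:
b = -795/202 (b = 795*(-1/202) = -795/202 ≈ -3.9356)
k(8 - 1*(-3), 1)/b = 2/(-795/202) = 2*(-202/795) = -404/795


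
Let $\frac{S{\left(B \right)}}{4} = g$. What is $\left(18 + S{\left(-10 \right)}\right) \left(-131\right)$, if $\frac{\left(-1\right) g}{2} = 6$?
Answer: $3930$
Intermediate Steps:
$g = -12$ ($g = \left(-2\right) 6 = -12$)
$S{\left(B \right)} = -48$ ($S{\left(B \right)} = 4 \left(-12\right) = -48$)
$\left(18 + S{\left(-10 \right)}\right) \left(-131\right) = \left(18 - 48\right) \left(-131\right) = \left(-30\right) \left(-131\right) = 3930$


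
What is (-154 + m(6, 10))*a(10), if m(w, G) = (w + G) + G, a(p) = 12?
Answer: -1536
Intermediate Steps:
m(w, G) = w + 2*G (m(w, G) = (G + w) + G = w + 2*G)
(-154 + m(6, 10))*a(10) = (-154 + (6 + 2*10))*12 = (-154 + (6 + 20))*12 = (-154 + 26)*12 = -128*12 = -1536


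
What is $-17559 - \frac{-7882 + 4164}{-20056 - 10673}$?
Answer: $- \frac{539574229}{30729} \approx -17559.0$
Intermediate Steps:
$-17559 - \frac{-7882 + 4164}{-20056 - 10673} = -17559 - - \frac{3718}{-30729} = -17559 - \left(-3718\right) \left(- \frac{1}{30729}\right) = -17559 - \frac{3718}{30729} = - \frac{539574229}{30729}$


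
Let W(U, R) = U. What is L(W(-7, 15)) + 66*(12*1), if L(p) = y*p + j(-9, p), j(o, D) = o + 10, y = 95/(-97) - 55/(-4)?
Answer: 272999/388 ≈ 703.61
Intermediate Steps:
y = 4955/388 (y = 95*(-1/97) - 55*(-¼) = -95/97 + 55/4 = 4955/388 ≈ 12.771)
j(o, D) = 10 + o
L(p) = 1 + 4955*p/388 (L(p) = 4955*p/388 + (10 - 9) = 4955*p/388 + 1 = 1 + 4955*p/388)
L(W(-7, 15)) + 66*(12*1) = (1 + (4955/388)*(-7)) + 66*(12*1) = (1 - 34685/388) + 66*12 = -34297/388 + 792 = 272999/388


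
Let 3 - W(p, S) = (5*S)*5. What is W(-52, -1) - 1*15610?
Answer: -15582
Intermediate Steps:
W(p, S) = 3 - 25*S (W(p, S) = 3 - 5*S*5 = 3 - 25*S)
W(-52, -1) - 1*15610 = (3 - 25*(-1)) - 1*15610 = (3 + 25) - 15610 = 28 - 15610 = -15582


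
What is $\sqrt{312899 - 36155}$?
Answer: $2 \sqrt{69186} \approx 526.06$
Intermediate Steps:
$\sqrt{312899 - 36155} = \sqrt{276744} = 2 \sqrt{69186}$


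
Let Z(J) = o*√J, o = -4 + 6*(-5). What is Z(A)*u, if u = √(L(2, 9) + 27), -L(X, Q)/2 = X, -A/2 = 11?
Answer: -34*I*√506 ≈ -764.81*I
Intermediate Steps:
A = -22 (A = -2*11 = -22)
L(X, Q) = -2*X
u = √23 (u = √(-2*2 + 27) = √(-4 + 27) = √23 ≈ 4.7958)
o = -34 (o = -4 - 30 = -34)
Z(J) = -34*√J
Z(A)*u = (-34*I*√22)*√23 = -34*I*√506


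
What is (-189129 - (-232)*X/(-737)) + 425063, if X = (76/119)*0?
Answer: 235934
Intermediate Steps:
X = 0 (X = (76*(1/119))*0 = (76/119)*0 = 0)
(-189129 - (-232)*X/(-737)) + 425063 = (-189129 - (-232)*0/(-737)) + 425063 = (-189129 - (-232)*0*(-1/737)) + 425063 = (-189129 - (-232)*0) + 425063 = (-189129 - 1*0) + 425063 = (-189129 + 0) + 425063 = -189129 + 425063 = 235934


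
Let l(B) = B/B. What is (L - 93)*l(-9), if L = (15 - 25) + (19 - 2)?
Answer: -86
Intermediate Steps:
l(B) = 1
L = 7 (L = -10 + 17 = 7)
(L - 93)*l(-9) = (7 - 93)*1 = -86*1 = -86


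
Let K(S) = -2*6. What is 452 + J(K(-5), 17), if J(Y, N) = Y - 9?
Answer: 431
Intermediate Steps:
K(S) = -12
J(Y, N) = -9 + Y
452 + J(K(-5), 17) = 452 + (-9 - 12) = 452 - 21 = 431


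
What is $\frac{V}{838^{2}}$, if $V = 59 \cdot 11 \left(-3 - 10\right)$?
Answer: $- \frac{8437}{702244} \approx -0.012014$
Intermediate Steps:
$V = -8437$ ($V = 59 \cdot 11 \left(-13\right) = 59 \left(-143\right) = -8437$)
$\frac{V}{838^{2}} = - \frac{8437}{838^{2}} = - \frac{8437}{702244}$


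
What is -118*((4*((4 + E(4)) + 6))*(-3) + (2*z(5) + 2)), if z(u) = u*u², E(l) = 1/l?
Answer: -15222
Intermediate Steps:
z(u) = u³
-118*((4*((4 + E(4)) + 6))*(-3) + (2*z(5) + 2)) = -118*((4*((4 + 1/4) + 6))*(-3) + (2*5³ + 2)) = -118*((4*((4 + ¼) + 6))*(-3) + (2*125 + 2)) = -118*((4*(17/4 + 6))*(-3) + (250 + 2)) = -118*((4*(41/4))*(-3) + 252) = -118*(41*(-3) + 252) = -118*(-123 + 252) = -118*129 = -15222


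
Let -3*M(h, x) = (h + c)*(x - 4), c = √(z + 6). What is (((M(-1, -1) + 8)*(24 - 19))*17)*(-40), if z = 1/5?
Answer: -64600/3 - 3400*√155/3 ≈ -35643.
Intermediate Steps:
z = ⅕ ≈ 0.20000
c = √155/5 (c = √(⅕ + 6) = √(31/5) = √155/5 ≈ 2.4900)
M(h, x) = -(-4 + x)*(h + √155/5)/3 (M(h, x) = -(h + √155/5)*(x - 4)/3 = -(h + √155/5)*(-4 + x)/3 = -(-4 + x)*(h + √155/5)/3)
(((M(-1, -1) + 8)*(24 - 19))*17)*(-40) = (((((4/3)*(-1) + 4*√155/15 - ⅓*(-1)*(-1) - 1/15*(-1)*√155) + 8)*(24 - 19))*17)*(-40) = ((((-4/3 + 4*√155/15 - ⅓ + √155/15) + 8)*5)*17)*(-40) = ((((-5/3 + √155/3) + 8)*5)*17)*(-40) = (((19/3 + √155/3)*5)*17)*(-40) = ((95/3 + 5*√155/3)*17)*(-40) = (1615/3 + 85*√155/3)*(-40) = -64600/3 - 3400*√155/3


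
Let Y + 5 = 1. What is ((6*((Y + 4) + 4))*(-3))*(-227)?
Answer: 16344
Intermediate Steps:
Y = -4 (Y = -5 + 1 = -4)
((6*((Y + 4) + 4))*(-3))*(-227) = ((6*((-4 + 4) + 4))*(-3))*(-227) = ((6*(0 + 4))*(-3))*(-227) = ((6*4)*(-3))*(-227) = (24*(-3))*(-227) = -72*(-227) = 16344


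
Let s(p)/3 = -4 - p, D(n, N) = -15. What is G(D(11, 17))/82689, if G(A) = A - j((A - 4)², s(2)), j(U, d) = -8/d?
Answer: -139/744201 ≈ -0.00018678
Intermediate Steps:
s(p) = -12 - 3*p (s(p) = 3*(-4 - p) = -12 - 3*p)
G(A) = -4/9 + A (G(A) = A - (-8)/(-12 - 3*2) = A - (-8)/(-12 - 6) = A - (-8)/(-18) = A - (-8)*(-1)/18 = A - 1*4/9 = A - 4/9 = -4/9 + A)
G(D(11, 17))/82689 = (-4/9 - 15)/82689 = -139/9*1/82689 = -139/744201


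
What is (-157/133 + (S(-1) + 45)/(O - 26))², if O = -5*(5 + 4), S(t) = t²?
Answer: 298080225/89170249 ≈ 3.3428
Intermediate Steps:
O = -45 (O = -5*9 = -45)
(-157/133 + (S(-1) + 45)/(O - 26))² = (-157/133 + ((-1)² + 45)/(-45 - 26))² = (-157*1/133 + (1 + 45)/(-71))² = (-157/133 + 46*(-1/71))² = (-157/133 - 46/71)² = (-17265/9443)² = 298080225/89170249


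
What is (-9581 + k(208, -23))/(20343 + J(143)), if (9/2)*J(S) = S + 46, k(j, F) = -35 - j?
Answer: -9824/20385 ≈ -0.48192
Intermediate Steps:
J(S) = 92/9 + 2*S/9 (J(S) = 2*(S + 46)/9 = 2*(46 + S)/9 = 92/9 + 2*S/9)
(-9581 + k(208, -23))/(20343 + J(143)) = (-9581 + (-35 - 1*208))/(20343 + (92/9 + (2/9)*143)) = (-9581 + (-35 - 208))/(20343 + (92/9 + 286/9)) = (-9581 - 243)/(20343 + 42) = -9824/20385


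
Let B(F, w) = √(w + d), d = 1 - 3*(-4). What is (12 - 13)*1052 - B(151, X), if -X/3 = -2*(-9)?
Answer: -1052 - I*√41 ≈ -1052.0 - 6.4031*I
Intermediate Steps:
d = 13 (d = 1 + 12 = 13)
X = -54 (X = -(-6)*(-9) = -3*18 = -54)
B(F, w) = √(13 + w) (B(F, w) = √(w + 13) = √(13 + w))
(12 - 13)*1052 - B(151, X) = (12 - 13)*1052 - √(13 - 54) = -1*1052 - √(-41) = -1052 - I*√41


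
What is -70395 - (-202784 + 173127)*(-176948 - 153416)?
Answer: -9797675543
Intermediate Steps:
-70395 - (-202784 + 173127)*(-176948 - 153416) = -70395 - (-29657)*(-330364) = -70395 - 1*9797605148 = -70395 - 9797605148 = -9797675543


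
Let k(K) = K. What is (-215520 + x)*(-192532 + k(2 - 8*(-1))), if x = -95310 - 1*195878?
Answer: 97552437576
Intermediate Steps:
x = -291188 (x = -95310 - 195878 = -291188)
(-215520 + x)*(-192532 + k(2 - 8*(-1))) = (-215520 - 291188)*(-192532 + (2 - 8*(-1))) = -506708*(-192532 + (2 + 8)) = -506708*(-192532 + 10) = -506708*(-192522) = 97552437576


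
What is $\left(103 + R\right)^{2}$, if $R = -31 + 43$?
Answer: $13225$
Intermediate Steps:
$R = 12$
$\left(103 + R\right)^{2} = \left(103 + 12\right)^{2} = 115^{2} = 13225$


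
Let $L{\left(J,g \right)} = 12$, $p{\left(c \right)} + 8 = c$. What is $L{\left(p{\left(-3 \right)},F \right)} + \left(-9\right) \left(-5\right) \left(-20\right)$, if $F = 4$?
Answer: $-888$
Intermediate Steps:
$p{\left(c \right)} = -8 + c$
$L{\left(p{\left(-3 \right)},F \right)} + \left(-9\right) \left(-5\right) \left(-20\right) = 12 + \left(-9\right) \left(-5\right) \left(-20\right) = 12 + 45 \left(-20\right) = 12 - 900 = -888$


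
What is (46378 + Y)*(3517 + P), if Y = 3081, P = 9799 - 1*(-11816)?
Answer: 1243003588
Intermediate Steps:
P = 21615 (P = 9799 + 11816 = 21615)
(46378 + Y)*(3517 + P) = (46378 + 3081)*(3517 + 21615) = 49459*25132 = 1243003588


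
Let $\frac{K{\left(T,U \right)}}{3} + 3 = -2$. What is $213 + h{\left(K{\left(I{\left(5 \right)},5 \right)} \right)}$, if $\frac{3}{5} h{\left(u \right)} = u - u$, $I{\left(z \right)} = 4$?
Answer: $213$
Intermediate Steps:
$K{\left(T,U \right)} = -15$ ($K{\left(T,U \right)} = -9 + 3 \left(-2\right) = -9 - 6 = -15$)
$h{\left(u \right)} = 0$ ($h{\left(u \right)} = \frac{5 \left(u - u\right)}{3} = \frac{5}{3} \cdot 0 = 0$)
$213 + h{\left(K{\left(I{\left(5 \right)},5 \right)} \right)} = 213 + 0 = 213$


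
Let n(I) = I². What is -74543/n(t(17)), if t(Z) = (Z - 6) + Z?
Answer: -10649/112 ≈ -95.080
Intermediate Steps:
t(Z) = -6 + 2*Z (t(Z) = (-6 + Z) + Z = -6 + 2*Z)
-74543/n(t(17)) = -74543/(-6 + 2*17)² = -74543/(-6 + 34)² = -74543/(28²) = -74543/784 = -74543*1/784 = -10649/112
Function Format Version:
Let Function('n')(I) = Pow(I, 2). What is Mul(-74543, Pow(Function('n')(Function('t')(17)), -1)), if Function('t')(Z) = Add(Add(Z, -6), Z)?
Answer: Rational(-10649, 112) ≈ -95.080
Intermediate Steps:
Function('t')(Z) = Add(-6, Mul(2, Z)) (Function('t')(Z) = Add(Add(-6, Z), Z) = Add(-6, Mul(2, Z)))
Mul(-74543, Pow(Function('n')(Function('t')(17)), -1)) = Mul(-74543, Pow(Pow(Add(-6, Mul(2, 17)), 2), -1)) = Mul(-74543, Pow(Pow(Add(-6, 34), 2), -1)) = Mul(-74543, Pow(Pow(28, 2), -1)) = Mul(-74543, Pow(784, -1)) = Mul(-74543, Rational(1, 784)) = Rational(-10649, 112)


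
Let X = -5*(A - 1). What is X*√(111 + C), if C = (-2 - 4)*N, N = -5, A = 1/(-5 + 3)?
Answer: 15*√141/2 ≈ 89.058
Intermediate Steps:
A = -½ (A = 1/(-2) = -½ ≈ -0.50000)
C = 30 (C = (-2 - 4)*(-5) = -6*(-5) = 30)
X = 15/2 (X = -5*(-½ - 1) = -5*(-3/2) = 15/2 ≈ 7.5000)
X*√(111 + C) = 15*√(111 + 30)/2 = 15*√141/2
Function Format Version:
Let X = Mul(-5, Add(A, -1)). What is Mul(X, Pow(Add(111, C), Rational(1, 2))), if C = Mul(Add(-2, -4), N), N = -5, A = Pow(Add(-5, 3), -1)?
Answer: Mul(Rational(15, 2), Pow(141, Rational(1, 2))) ≈ 89.058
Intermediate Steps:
A = Rational(-1, 2) (A = Pow(-2, -1) = Rational(-1, 2) ≈ -0.50000)
C = 30 (C = Mul(Add(-2, -4), -5) = Mul(-6, -5) = 30)
X = Rational(15, 2) (X = Mul(-5, Add(Rational(-1, 2), -1)) = Mul(-5, Rational(-3, 2)) = Rational(15, 2) ≈ 7.5000)
Mul(X, Pow(Add(111, C), Rational(1, 2))) = Mul(Rational(15, 2), Pow(Add(111, 30), Rational(1, 2))) = Mul(Rational(15, 2), Pow(141, Rational(1, 2)))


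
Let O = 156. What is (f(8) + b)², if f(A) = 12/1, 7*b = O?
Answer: 57600/49 ≈ 1175.5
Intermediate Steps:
b = 156/7 (b = (⅐)*156 = 156/7 ≈ 22.286)
f(A) = 12 (f(A) = 12*1 = 12)
(f(8) + b)² = (12 + 156/7)² = (240/7)² = 57600/49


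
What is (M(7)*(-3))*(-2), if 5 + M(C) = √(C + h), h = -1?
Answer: -30 + 6*√6 ≈ -15.303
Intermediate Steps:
M(C) = -5 + √(-1 + C) (M(C) = -5 + √(C - 1) = -5 + √(-1 + C))
(M(7)*(-3))*(-2) = ((-5 + √(-1 + 7))*(-3))*(-2) = ((-5 + √6)*(-3))*(-2) = (15 - 3*√6)*(-2) = -30 + 6*√6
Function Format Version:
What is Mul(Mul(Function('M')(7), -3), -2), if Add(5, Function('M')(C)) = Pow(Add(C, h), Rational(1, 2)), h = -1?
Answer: Add(-30, Mul(6, Pow(6, Rational(1, 2)))) ≈ -15.303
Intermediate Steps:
Function('M')(C) = Add(-5, Pow(Add(-1, C), Rational(1, 2))) (Function('M')(C) = Add(-5, Pow(Add(C, -1), Rational(1, 2))) = Add(-5, Pow(Add(-1, C), Rational(1, 2))))
Mul(Mul(Function('M')(7), -3), -2) = Mul(Mul(Add(-5, Pow(Add(-1, 7), Rational(1, 2))), -3), -2) = Mul(Mul(Add(-5, Pow(6, Rational(1, 2))), -3), -2) = Mul(Add(15, Mul(-3, Pow(6, Rational(1, 2)))), -2) = Add(-30, Mul(6, Pow(6, Rational(1, 2))))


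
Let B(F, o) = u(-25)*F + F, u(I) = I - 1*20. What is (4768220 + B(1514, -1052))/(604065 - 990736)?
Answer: -4701604/386671 ≈ -12.159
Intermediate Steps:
u(I) = -20 + I (u(I) = I - 20 = -20 + I)
B(F, o) = -44*F (B(F, o) = (-20 - 25)*F + F = -45*F + F = -44*F)
(4768220 + B(1514, -1052))/(604065 - 990736) = (4768220 - 44*1514)/(604065 - 990736) = (4768220 - 66616)/(-386671) = 4701604*(-1/386671) = -4701604/386671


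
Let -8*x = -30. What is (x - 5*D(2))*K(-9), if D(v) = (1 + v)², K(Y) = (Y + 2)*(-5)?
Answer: -5775/4 ≈ -1443.8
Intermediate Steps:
K(Y) = -10 - 5*Y (K(Y) = (2 + Y)*(-5) = -10 - 5*Y)
x = 15/4 (x = -⅛*(-30) = 15/4 ≈ 3.7500)
(x - 5*D(2))*K(-9) = (15/4 - 5*(1 + 2)²)*(-10 - 5*(-9)) = (15/4 - 5*3²)*(-10 + 45) = (15/4 - 5*9)*35 = (15/4 - 45)*35 = -165/4*35 = -5775/4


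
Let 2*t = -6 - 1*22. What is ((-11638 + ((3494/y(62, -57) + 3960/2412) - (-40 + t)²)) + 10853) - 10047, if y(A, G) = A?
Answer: -28434137/2077 ≈ -13690.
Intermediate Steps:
t = -14 (t = (-6 - 1*22)/2 = (-6 - 22)/2 = (½)*(-28) = -14)
((-11638 + ((3494/y(62, -57) + 3960/2412) - (-40 + t)²)) + 10853) - 10047 = ((-11638 + ((3494/62 + 3960/2412) - (-40 - 14)²)) + 10853) - 10047 = ((-11638 + ((3494*(1/62) + 3960*(1/2412)) - 1*(-54)²)) + 10853) - 10047 = ((-11638 + ((1747/31 + 110/67) - 1*2916)) + 10853) - 10047 = ((-11638 + (120459/2077 - 2916)) + 10853) - 10047 = ((-11638 - 5936073/2077) + 10853) - 10047 = (-30108199/2077 + 10853) - 10047 = -7566518/2077 - 10047 = -28434137/2077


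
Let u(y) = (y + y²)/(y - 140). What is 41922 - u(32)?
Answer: 377386/9 ≈ 41932.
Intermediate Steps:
u(y) = (y + y²)/(-140 + y)
41922 - u(32) = 41922 - 32*(1 + 32)/(-140 + 32) = 41922 - 32*33/(-108) = 41922 - 32*(-1)*33/108 = 41922 - 1*(-88/9) = 41922 + 88/9 = 377386/9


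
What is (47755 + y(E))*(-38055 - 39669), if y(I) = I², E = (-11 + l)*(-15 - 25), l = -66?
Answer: -741032663220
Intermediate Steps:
E = 3080 (E = (-11 - 66)*(-15 - 25) = -77*(-40) = 3080)
(47755 + y(E))*(-38055 - 39669) = (47755 + 3080²)*(-38055 - 39669) = (47755 + 9486400)*(-77724) = 9534155*(-77724) = -741032663220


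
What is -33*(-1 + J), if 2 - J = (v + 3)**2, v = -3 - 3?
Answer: 264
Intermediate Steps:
v = -6
J = -7 (J = 2 - (-6 + 3)**2 = 2 - 1*(-3)**2 = 2 - 1*9 = 2 - 9 = -7)
-33*(-1 + J) = -33*(-1 - 7) = -33*(-8) = 264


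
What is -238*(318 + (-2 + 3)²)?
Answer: -75922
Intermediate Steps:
-238*(318 + (-2 + 3)²) = -238*(318 + 1²) = -238*(318 + 1) = -238*319 = -75922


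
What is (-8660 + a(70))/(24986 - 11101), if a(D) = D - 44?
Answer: -8634/13885 ≈ -0.62182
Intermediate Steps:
a(D) = -44 + D
(-8660 + a(70))/(24986 - 11101) = (-8660 + (-44 + 70))/(24986 - 11101) = (-8660 + 26)/13885 = -8634*1/13885 = -8634/13885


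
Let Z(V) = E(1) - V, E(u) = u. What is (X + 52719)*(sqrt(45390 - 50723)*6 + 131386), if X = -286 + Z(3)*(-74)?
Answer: 6908407266 + 315486*I*sqrt(5333) ≈ 6.9084e+9 + 2.3039e+7*I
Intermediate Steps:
Z(V) = 1 - V
X = -138 (X = -286 + (1 - 1*3)*(-74) = -286 + (1 - 3)*(-74) = -286 - 2*(-74) = -286 + 148 = -138)
(X + 52719)*(sqrt(45390 - 50723)*6 + 131386) = (-138 + 52719)*(sqrt(45390 - 50723)*6 + 131386) = 52581*(sqrt(-5333)*6 + 131386) = 52581*((I*sqrt(5333))*6 + 131386) = 52581*(6*I*sqrt(5333) + 131386) = 52581*(131386 + 6*I*sqrt(5333)) = 6908407266 + 315486*I*sqrt(5333)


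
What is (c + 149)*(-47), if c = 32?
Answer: -8507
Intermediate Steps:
(c + 149)*(-47) = (32 + 149)*(-47) = 181*(-47) = -8507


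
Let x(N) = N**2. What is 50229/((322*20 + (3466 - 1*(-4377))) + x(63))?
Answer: 5581/2028 ≈ 2.7520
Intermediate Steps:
50229/((322*20 + (3466 - 1*(-4377))) + x(63)) = 50229/((322*20 + (3466 - 1*(-4377))) + 63**2) = 50229/((6440 + (3466 + 4377)) + 3969) = 50229/((6440 + 7843) + 3969) = 50229/(14283 + 3969) = 50229/18252 = 50229*(1/18252) = 5581/2028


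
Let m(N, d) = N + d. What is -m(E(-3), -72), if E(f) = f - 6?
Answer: 81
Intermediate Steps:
E(f) = -6 + f
-m(E(-3), -72) = -((-6 - 3) - 72) = -(-9 - 72) = -1*(-81) = 81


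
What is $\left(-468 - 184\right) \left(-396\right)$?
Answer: $258192$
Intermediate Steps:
$\left(-468 - 184\right) \left(-396\right) = \left(-652\right) \left(-396\right) = 258192$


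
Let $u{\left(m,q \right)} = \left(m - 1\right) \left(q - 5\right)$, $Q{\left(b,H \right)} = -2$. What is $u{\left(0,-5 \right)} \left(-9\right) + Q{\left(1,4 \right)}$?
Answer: $-92$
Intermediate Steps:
$u{\left(m,q \right)} = \left(-1 + m\right) \left(-5 + q\right)$
$u{\left(0,-5 \right)} \left(-9\right) + Q{\left(1,4 \right)} = \left(5 - -5 - 0 + 0 \left(-5\right)\right) \left(-9\right) - 2 = \left(5 + 5 + 0 + 0\right) \left(-9\right) - 2 = 10 \left(-9\right) - 2 = -90 - 2 = -92$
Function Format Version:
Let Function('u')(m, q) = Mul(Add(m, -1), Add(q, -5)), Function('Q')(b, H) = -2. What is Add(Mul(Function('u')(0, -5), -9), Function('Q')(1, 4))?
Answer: -92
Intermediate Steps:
Function('u')(m, q) = Mul(Add(-1, m), Add(-5, q))
Add(Mul(Function('u')(0, -5), -9), Function('Q')(1, 4)) = Add(Mul(Add(5, Mul(-1, -5), Mul(-5, 0), Mul(0, -5)), -9), -2) = Add(Mul(Add(5, 5, 0, 0), -9), -2) = Add(Mul(10, -9), -2) = Add(-90, -2) = -92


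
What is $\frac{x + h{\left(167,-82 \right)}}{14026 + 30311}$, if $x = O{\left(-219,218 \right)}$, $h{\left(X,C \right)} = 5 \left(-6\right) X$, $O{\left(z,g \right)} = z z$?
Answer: $\frac{14317}{14779} \approx 0.96874$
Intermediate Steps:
$O{\left(z,g \right)} = z^{2}$
$h{\left(X,C \right)} = - 30 X$
$x = 47961$ ($x = \left(-219\right)^{2} = 47961$)
$\frac{x + h{\left(167,-82 \right)}}{14026 + 30311} = \frac{47961 - 5010}{14026 + 30311} = \frac{47961 - 5010}{44337} = 42951 \cdot \frac{1}{44337} = \frac{14317}{14779}$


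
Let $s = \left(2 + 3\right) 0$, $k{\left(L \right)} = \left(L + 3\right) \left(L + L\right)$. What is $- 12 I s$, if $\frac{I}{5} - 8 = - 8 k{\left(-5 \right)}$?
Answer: $0$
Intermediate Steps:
$k{\left(L \right)} = 2 L \left(3 + L\right)$ ($k{\left(L \right)} = \left(3 + L\right) 2 L = 2 L \left(3 + L\right)$)
$I = -760$ ($I = 40 + 5 \left(- 8 \cdot 2 \left(-5\right) \left(3 - 5\right)\right) = 40 + 5 \left(- 8 \cdot 2 \left(-5\right) \left(-2\right)\right) = 40 + 5 \left(\left(-8\right) 20\right) = 40 + 5 \left(-160\right) = 40 - 800 = -760$)
$s = 0$ ($s = 5 \cdot 0 = 0$)
$- 12 I s = \left(-12\right) \left(-760\right) 0 = 9120 \cdot 0 = 0$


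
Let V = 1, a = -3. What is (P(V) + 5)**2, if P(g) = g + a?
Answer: 9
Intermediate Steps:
P(g) = -3 + g (P(g) = g - 3 = -3 + g)
(P(V) + 5)**2 = ((-3 + 1) + 5)**2 = (-2 + 5)**2 = 3**2 = 9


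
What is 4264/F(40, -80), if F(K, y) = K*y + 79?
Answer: -4264/3121 ≈ -1.3662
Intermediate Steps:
F(K, y) = 79 + K*y
4264/F(40, -80) = 4264/(79 + 40*(-80)) = 4264/(79 - 3200) = 4264/(-3121) = 4264*(-1/3121) = -4264/3121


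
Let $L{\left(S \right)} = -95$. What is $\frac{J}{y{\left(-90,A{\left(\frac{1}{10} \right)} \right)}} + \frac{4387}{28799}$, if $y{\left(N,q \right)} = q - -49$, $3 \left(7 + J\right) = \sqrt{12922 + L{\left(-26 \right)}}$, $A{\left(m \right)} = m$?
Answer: $\frac{138087}{14140309} + \frac{10 \sqrt{12827}}{1473} \approx 0.77865$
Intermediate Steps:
$J = -7 + \frac{\sqrt{12827}}{3}$ ($J = -7 + \frac{\sqrt{12922 - 95}}{3} = -7 + \frac{\sqrt{12827}}{3} \approx 30.752$)
$y{\left(N,q \right)} = 49 + q$ ($y{\left(N,q \right)} = q + 49 = 49 + q$)
$\frac{J}{y{\left(-90,A{\left(\frac{1}{10} \right)} \right)}} + \frac{4387}{28799} = \frac{-7 + \frac{\sqrt{12827}}{3}}{49 + \frac{1}{10}} + \frac{4387}{28799} = \frac{-7 + \frac{\sqrt{12827}}{3}}{49 + \frac{1}{10}} + 4387 \cdot \frac{1}{28799} = \frac{-7 + \frac{\sqrt{12827}}{3}}{\frac{491}{10}} + \frac{4387}{28799} = \left(-7 + \frac{\sqrt{12827}}{3}\right) \frac{10}{491} + \frac{4387}{28799} = \left(- \frac{70}{491} + \frac{10 \sqrt{12827}}{1473}\right) + \frac{4387}{28799} = \frac{138087}{14140309} + \frac{10 \sqrt{12827}}{1473}$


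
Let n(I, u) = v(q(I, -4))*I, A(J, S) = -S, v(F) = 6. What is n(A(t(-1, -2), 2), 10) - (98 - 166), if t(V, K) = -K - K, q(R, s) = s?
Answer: 56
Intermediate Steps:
t(V, K) = -2*K
n(I, u) = 6*I
n(A(t(-1, -2), 2), 10) - (98 - 166) = 6*(-1*2) - (98 - 166) = 6*(-2) - 1*(-68) = -12 + 68 = 56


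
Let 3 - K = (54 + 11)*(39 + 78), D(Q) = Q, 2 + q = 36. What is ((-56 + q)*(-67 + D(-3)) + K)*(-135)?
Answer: 818370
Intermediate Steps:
q = 34 (q = -2 + 36 = 34)
K = -7602 (K = 3 - (54 + 11)*(39 + 78) = 3 - 65*117 = 3 - 1*7605 = 3 - 7605 = -7602)
((-56 + q)*(-67 + D(-3)) + K)*(-135) = ((-56 + 34)*(-67 - 3) - 7602)*(-135) = (-22*(-70) - 7602)*(-135) = (1540 - 7602)*(-135) = -6062*(-135) = 818370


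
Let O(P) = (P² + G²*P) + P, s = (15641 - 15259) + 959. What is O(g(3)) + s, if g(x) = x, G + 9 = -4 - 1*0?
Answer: 1860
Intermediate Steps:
G = -13 (G = -9 + (-4 - 1*0) = -9 + (-4 + 0) = -9 - 4 = -13)
s = 1341 (s = 382 + 959 = 1341)
O(P) = P² + 170*P (O(P) = (P² + (-13)²*P) + P = (P² + 169*P) + P = P² + 170*P)
O(g(3)) + s = 3*(170 + 3) + 1341 = 3*173 + 1341 = 519 + 1341 = 1860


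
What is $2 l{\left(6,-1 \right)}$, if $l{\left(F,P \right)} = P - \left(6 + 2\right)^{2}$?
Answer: $-130$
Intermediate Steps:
$l{\left(F,P \right)} = -64 + P$ ($l{\left(F,P \right)} = P - 8^{2} = P - 64 = -64 + P$)
$2 l{\left(6,-1 \right)} = 2 \left(-64 - 1\right) = 2 \left(-65\right) = -130$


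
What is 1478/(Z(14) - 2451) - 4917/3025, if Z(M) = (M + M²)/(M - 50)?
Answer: -9027927/4053775 ≈ -2.2270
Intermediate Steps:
Z(M) = (M + M²)/(-50 + M)
1478/(Z(14) - 2451) - 4917/3025 = 1478/(14*(1 + 14)/(-50 + 14) - 2451) - 4917/3025 = 1478/(14*15/(-36) - 2451) - 4917*1/3025 = 1478/(14*(-1/36)*15 - 2451) - 447/275 = 1478/(-35/6 - 2451) - 447/275 = 1478/(-14741/6) - 447/275 = 1478*(-6/14741) - 447/275 = -8868/14741 - 447/275 = -9027927/4053775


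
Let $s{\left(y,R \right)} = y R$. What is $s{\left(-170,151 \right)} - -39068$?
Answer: $13398$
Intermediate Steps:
$s{\left(y,R \right)} = R y$
$s{\left(-170,151 \right)} - -39068 = 151 \left(-170\right) - -39068 = -25670 + 39068 = 13398$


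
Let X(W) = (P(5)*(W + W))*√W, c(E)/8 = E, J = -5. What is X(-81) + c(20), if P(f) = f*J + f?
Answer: 160 + 29160*I ≈ 160.0 + 29160.0*I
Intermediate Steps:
c(E) = 8*E
P(f) = -4*f (P(f) = f*(-5) + f = -5*f + f = -4*f)
X(W) = -40*W^(3/2) (X(W) = ((-4*5)*(W + W))*√W = (-40*W)*√W = -40*W^(3/2))
X(-81) + c(20) = -(-29160)*I + 8*20 = -(-29160)*I + 160 = 29160*I + 160 = 160 + 29160*I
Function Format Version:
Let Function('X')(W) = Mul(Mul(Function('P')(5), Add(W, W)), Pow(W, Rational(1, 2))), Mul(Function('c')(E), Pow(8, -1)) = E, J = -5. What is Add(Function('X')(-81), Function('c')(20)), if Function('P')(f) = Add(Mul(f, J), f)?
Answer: Add(160, Mul(29160, I)) ≈ Add(160.00, Mul(29160., I))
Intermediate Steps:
Function('c')(E) = Mul(8, E)
Function('P')(f) = Mul(-4, f) (Function('P')(f) = Add(Mul(f, -5), f) = Add(Mul(-5, f), f) = Mul(-4, f))
Function('X')(W) = Mul(-40, Pow(W, Rational(3, 2))) (Function('X')(W) = Mul(Mul(Mul(-4, 5), Add(W, W)), Pow(W, Rational(1, 2))) = Mul(Mul(-20, Mul(2, W)), Pow(W, Rational(1, 2))) = Mul(Mul(-40, W), Pow(W, Rational(1, 2))) = Mul(-40, Pow(W, Rational(3, 2))))
Add(Function('X')(-81), Function('c')(20)) = Add(Mul(-40, Pow(-81, Rational(3, 2))), Mul(8, 20)) = Add(Mul(-40, Mul(-729, I)), 160) = Add(Mul(29160, I), 160) = Add(160, Mul(29160, I))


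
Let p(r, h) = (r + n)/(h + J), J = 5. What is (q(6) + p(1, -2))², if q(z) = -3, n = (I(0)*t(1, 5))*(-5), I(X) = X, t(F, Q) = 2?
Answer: 64/9 ≈ 7.1111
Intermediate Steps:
n = 0 (n = (0*2)*(-5) = 0*(-5) = 0)
p(r, h) = r/(5 + h) (p(r, h) = (r + 0)/(h + 5) = r/(5 + h))
(q(6) + p(1, -2))² = (-3 + 1/(5 - 2))² = (-3 + 1/3)² = (-3 + 1*(⅓))² = (-3 + ⅓)² = (-8/3)² = 64/9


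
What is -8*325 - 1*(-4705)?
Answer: 2105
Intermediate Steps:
-8*325 - 1*(-4705) = -2600 + 4705 = 2105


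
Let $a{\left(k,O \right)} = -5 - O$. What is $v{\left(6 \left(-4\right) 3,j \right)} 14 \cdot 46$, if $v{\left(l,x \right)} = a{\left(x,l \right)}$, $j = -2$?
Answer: $43148$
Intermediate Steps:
$v{\left(l,x \right)} = -5 - l$
$v{\left(6 \left(-4\right) 3,j \right)} 14 \cdot 46 = \left(-5 - 6 \left(-4\right) 3\right) 14 \cdot 46 = \left(-5 - \left(-24\right) 3\right) 14 \cdot 46 = \left(-5 - -72\right) 14 \cdot 46 = \left(-5 + 72\right) 14 \cdot 46 = 67 \cdot 14 \cdot 46 = 938 \cdot 46 = 43148$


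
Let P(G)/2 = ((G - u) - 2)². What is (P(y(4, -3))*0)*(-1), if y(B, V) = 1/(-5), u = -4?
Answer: 0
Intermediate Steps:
y(B, V) = -⅕
P(G) = 2*(2 + G)² (P(G) = 2*((G - 1*(-4)) - 2)² = 2*((G + 4) - 2)² = 2*((4 + G) - 2)² = 2*(2 + G)²)
(P(y(4, -3))*0)*(-1) = ((2*(2 - ⅕)²)*0)*(-1) = ((2*(9/5)²)*0)*(-1) = ((2*(81/25))*0)*(-1) = ((162/25)*0)*(-1) = 0*(-1) = 0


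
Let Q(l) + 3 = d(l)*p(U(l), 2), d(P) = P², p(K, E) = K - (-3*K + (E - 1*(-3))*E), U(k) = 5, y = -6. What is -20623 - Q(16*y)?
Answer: -112780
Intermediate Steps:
p(K, E) = 4*K - E*(3 + E) (p(K, E) = K - (-3*K + (E + 3)*E) = K - (-3*K + (3 + E)*E) = K - (-3*K + E*(3 + E)) = K + (3*K - E*(3 + E)) = 4*K - E*(3 + E))
Q(l) = -3 + 10*l² (Q(l) = -3 + l²*(-1*2² - 3*2 + 4*5) = -3 + l²*(-1*4 - 6 + 20) = -3 + l²*(-4 - 6 + 20) = -3 + l²*10 = -3 + 10*l²)
-20623 - Q(16*y) = -20623 - (-3 + 10*(16*(-6))²) = -20623 - (-3 + 10*(-96)²) = -20623 - (-3 + 10*9216) = -20623 - (-3 + 92160) = -20623 - 1*92157 = -20623 - 92157 = -112780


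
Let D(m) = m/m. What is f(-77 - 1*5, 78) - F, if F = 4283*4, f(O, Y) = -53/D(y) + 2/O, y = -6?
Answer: -704586/41 ≈ -17185.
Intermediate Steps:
D(m) = 1
f(O, Y) = -53 + 2/O (f(O, Y) = -53/1 + 2/O = -53*1 + 2/O = -53 + 2/O)
F = 17132
f(-77 - 1*5, 78) - F = (-53 + 2/(-77 - 1*5)) - 1*17132 = (-53 + 2/(-77 - 5)) - 17132 = (-53 + 2/(-82)) - 17132 = (-53 + 2*(-1/82)) - 17132 = (-53 - 1/41) - 17132 = -2174/41 - 17132 = -704586/41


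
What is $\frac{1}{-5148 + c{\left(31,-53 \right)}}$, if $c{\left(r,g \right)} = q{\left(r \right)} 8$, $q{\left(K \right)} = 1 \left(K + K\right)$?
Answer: $- \frac{1}{4652} \approx -0.00021496$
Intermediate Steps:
$q{\left(K \right)} = 2 K$ ($q{\left(K \right)} = 1 \cdot 2 K = 2 K$)
$c{\left(r,g \right)} = 16 r$ ($c{\left(r,g \right)} = 2 r 8 = 16 r$)
$\frac{1}{-5148 + c{\left(31,-53 \right)}} = \frac{1}{-5148 + 16 \cdot 31} = \frac{1}{-5148 + 496} = \frac{1}{-4652} = - \frac{1}{4652}$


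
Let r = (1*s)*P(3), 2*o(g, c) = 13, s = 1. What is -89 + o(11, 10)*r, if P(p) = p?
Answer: -139/2 ≈ -69.500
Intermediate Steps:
o(g, c) = 13/2 (o(g, c) = (½)*13 = 13/2)
r = 3 (r = (1*1)*3 = 1*3 = 3)
-89 + o(11, 10)*r = -89 + (13/2)*3 = -89 + 39/2 = -139/2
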